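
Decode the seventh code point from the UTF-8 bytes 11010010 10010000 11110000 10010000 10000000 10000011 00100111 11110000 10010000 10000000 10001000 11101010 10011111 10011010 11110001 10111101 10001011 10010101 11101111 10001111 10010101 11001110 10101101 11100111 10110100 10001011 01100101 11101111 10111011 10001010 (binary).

U+F3D5

Offset 0: leading byte 0xD2 = 11010010 → 2-byte char #1 = D2 90.
Offset 2: leading byte 0xF0 = 11110000 → 4-byte char #2 = F0 90 80 83.
Offset 6: leading byte 0x27 = 00100111 → 1-byte char #3 = 27.
Offset 7: leading byte 0xF0 = 11110000 → 4-byte char #4 = F0 90 80 88.
Offset 11: leading byte 0xEA = 11101010 → 3-byte char #5 = EA 9F 9A.
Offset 14: leading byte 0xF1 = 11110001 → 4-byte char #6 = F1 BD 8B 95.
Offset 18: leading byte 0xEF = 11101111 → 3-byte char #7 = EF 8F 95.
Leading byte 0xEF = 11101111 matches 1110xxxx → 3-byte sequence.
Byte 1: 0xEF = 11101111, payload 1111 (4 bits).
Byte 2: 0x8F = 10001111 (10xxxxxx ✓), payload 001111.
Byte 3: 0x95 = 10010101 (10xxxxxx ✓), payload 010101.
Concatenate: 1111001111010101 = 0xF3D5 (16 bits → U+F3D5).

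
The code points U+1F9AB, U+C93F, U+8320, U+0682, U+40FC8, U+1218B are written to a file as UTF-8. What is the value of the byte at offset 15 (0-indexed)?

0x88

U+1F9AB → 4-byte form F0 9F A6 AB at offsets 0–3.
U+C93F → 3-byte form EC A4 BF at offsets 4–6.
U+8320 → 3-byte form E8 8C A0 at offsets 7–9.
U+0682 → 2-byte form DA 82 at offsets 10–11.
U+40FC8 → 4-byte form F1 80 BF 88 at offsets 12–15.
Offset 15 falls in char 5's range; it's byte 4 of F1 80 BF 88 = 0x88.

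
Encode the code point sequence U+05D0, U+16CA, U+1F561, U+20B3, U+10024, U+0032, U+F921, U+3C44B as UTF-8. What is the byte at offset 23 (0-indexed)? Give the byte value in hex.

0x8B

U+05D0 → 2-byte form D7 90 at offsets 0–1.
U+16CA → 3-byte form E1 9B 8A at offsets 2–4.
U+1F561 → 4-byte form F0 9F 95 A1 at offsets 5–8.
U+20B3 → 3-byte form E2 82 B3 at offsets 9–11.
U+10024 → 4-byte form F0 90 80 A4 at offsets 12–15.
U+0032 → 1-byte form 32 at offsets 16–16.
U+F921 → 3-byte form EF A4 A1 at offsets 17–19.
U+3C44B → 4-byte form F0 BC 91 8B at offsets 20–23.
Offset 23 falls in char 8's range; it's byte 4 of F0 BC 91 8B = 0x8B.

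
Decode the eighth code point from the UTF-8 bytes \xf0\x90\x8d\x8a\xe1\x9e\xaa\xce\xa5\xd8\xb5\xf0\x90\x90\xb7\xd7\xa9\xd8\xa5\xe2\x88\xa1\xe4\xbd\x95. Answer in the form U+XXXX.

U+2221

Offset 0: leading byte 0xF0 = 11110000 → 4-byte char #1 = F0 90 8D 8A.
Offset 4: leading byte 0xE1 = 11100001 → 3-byte char #2 = E1 9E AA.
Offset 7: leading byte 0xCE = 11001110 → 2-byte char #3 = CE A5.
Offset 9: leading byte 0xD8 = 11011000 → 2-byte char #4 = D8 B5.
Offset 11: leading byte 0xF0 = 11110000 → 4-byte char #5 = F0 90 90 B7.
Offset 15: leading byte 0xD7 = 11010111 → 2-byte char #6 = D7 A9.
Offset 17: leading byte 0xD8 = 11011000 → 2-byte char #7 = D8 A5.
Offset 19: leading byte 0xE2 = 11100010 → 3-byte char #8 = E2 88 A1.
Leading byte 0xE2 = 11100010 matches 1110xxxx → 3-byte sequence.
Byte 1: 0xE2 = 11100010, payload 0010 (4 bits).
Byte 2: 0x88 = 10001000 (10xxxxxx ✓), payload 001000.
Byte 3: 0xA1 = 10100001 (10xxxxxx ✓), payload 100001.
Concatenate: 0010001000100001 = 0x2221 (16 bits → U+2221).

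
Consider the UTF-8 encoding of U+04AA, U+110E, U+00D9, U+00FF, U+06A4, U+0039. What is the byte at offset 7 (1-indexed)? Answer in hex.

1-indexed offset 7 is 0-indexed offset 6.
U+04AA → 2-byte form D2 AA at offsets 0–1.
U+110E → 3-byte form E1 84 8E at offsets 2–4.
U+00D9 → 2-byte form C3 99 at offsets 5–6.
Offset 6 falls in char 3's range; it's byte 2 of C3 99 = 0x99.

0x99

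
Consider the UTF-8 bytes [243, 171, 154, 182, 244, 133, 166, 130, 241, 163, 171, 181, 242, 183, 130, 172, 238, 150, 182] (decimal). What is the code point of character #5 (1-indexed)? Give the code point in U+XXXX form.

Offset 0: leading byte 0xF3 = 11110011 → 4-byte char #1 = F3 AB 9A B6.
Offset 4: leading byte 0xF4 = 11110100 → 4-byte char #2 = F4 85 A6 82.
Offset 8: leading byte 0xF1 = 11110001 → 4-byte char #3 = F1 A3 AB B5.
Offset 12: leading byte 0xF2 = 11110010 → 4-byte char #4 = F2 B7 82 AC.
Offset 16: leading byte 0xEE = 11101110 → 3-byte char #5 = EE 96 B6.
Leading byte 0xEE = 11101110 matches 1110xxxx → 3-byte sequence.
Byte 1: 0xEE = 11101110, payload 1110 (4 bits).
Byte 2: 0x96 = 10010110 (10xxxxxx ✓), payload 010110.
Byte 3: 0xB6 = 10110110 (10xxxxxx ✓), payload 110110.
Concatenate: 1110010110110110 = 0xE5B6 (16 bits → U+E5B6).

U+E5B6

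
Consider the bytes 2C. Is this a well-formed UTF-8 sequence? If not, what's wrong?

Leading byte 0x2C = 00101100 → 1-byte form.

valid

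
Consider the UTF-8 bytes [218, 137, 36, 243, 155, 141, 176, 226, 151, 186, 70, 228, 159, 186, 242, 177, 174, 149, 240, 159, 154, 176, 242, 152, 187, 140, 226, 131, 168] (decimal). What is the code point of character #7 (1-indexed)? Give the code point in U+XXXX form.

U+B1B95

Offset 0: leading byte 0xDA = 11011010 → 2-byte char #1 = DA 89.
Offset 2: leading byte 0x24 = 00100100 → 1-byte char #2 = 24.
Offset 3: leading byte 0xF3 = 11110011 → 4-byte char #3 = F3 9B 8D B0.
Offset 7: leading byte 0xE2 = 11100010 → 3-byte char #4 = E2 97 BA.
Offset 10: leading byte 0x46 = 01000110 → 1-byte char #5 = 46.
Offset 11: leading byte 0xE4 = 11100100 → 3-byte char #6 = E4 9F BA.
Offset 14: leading byte 0xF2 = 11110010 → 4-byte char #7 = F2 B1 AE 95.
Leading byte 0xF2 = 11110010 matches 11110xxx → 4-byte sequence.
Byte 1: 0xF2 = 11110010, payload 010 (3 bits).
Byte 2: 0xB1 = 10110001 (10xxxxxx ✓), payload 110001.
Byte 3: 0xAE = 10101110 (10xxxxxx ✓), payload 101110.
Byte 4: 0x95 = 10010101 (10xxxxxx ✓), payload 010101.
Concatenate: 010110001101110010101 = 0xB1B95 (21 bits → U+B1B95).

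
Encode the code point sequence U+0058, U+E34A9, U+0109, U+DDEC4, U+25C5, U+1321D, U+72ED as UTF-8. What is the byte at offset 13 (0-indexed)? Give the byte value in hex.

U+0058 → 1-byte form 58 at offsets 0–0.
U+E34A9 → 4-byte form F3 A3 92 A9 at offsets 1–4.
U+0109 → 2-byte form C4 89 at offsets 5–6.
U+DDEC4 → 4-byte form F3 9D BB 84 at offsets 7–10.
U+25C5 → 3-byte form E2 97 85 at offsets 11–13.
Offset 13 falls in char 5's range; it's byte 3 of E2 97 85 = 0x85.

0x85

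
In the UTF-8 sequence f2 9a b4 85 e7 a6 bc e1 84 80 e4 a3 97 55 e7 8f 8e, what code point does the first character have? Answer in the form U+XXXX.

U+9AD05

Offset 0: leading byte 0xF2 = 11110010 → 4-byte char #1 = F2 9A B4 85.
Leading byte 0xF2 = 11110010 matches 11110xxx → 4-byte sequence.
Byte 1: 0xF2 = 11110010, payload 010 (3 bits).
Byte 2: 0x9A = 10011010 (10xxxxxx ✓), payload 011010.
Byte 3: 0xB4 = 10110100 (10xxxxxx ✓), payload 110100.
Byte 4: 0x85 = 10000101 (10xxxxxx ✓), payload 000101.
Concatenate: 010011010110100000101 = 0x9AD05 (21 bits → U+9AD05).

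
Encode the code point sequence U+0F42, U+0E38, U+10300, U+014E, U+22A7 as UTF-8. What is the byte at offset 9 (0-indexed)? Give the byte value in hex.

0x80

U+0F42 → 3-byte form E0 BD 82 at offsets 0–2.
U+0E38 → 3-byte form E0 B8 B8 at offsets 3–5.
U+10300 → 4-byte form F0 90 8C 80 at offsets 6–9.
Offset 9 falls in char 3's range; it's byte 4 of F0 90 8C 80 = 0x80.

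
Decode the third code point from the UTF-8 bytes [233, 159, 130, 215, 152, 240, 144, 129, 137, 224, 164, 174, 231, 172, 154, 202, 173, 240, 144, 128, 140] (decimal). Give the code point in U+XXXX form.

U+10049

Offset 0: leading byte 0xE9 = 11101001 → 3-byte char #1 = E9 9F 82.
Offset 3: leading byte 0xD7 = 11010111 → 2-byte char #2 = D7 98.
Offset 5: leading byte 0xF0 = 11110000 → 4-byte char #3 = F0 90 81 89.
Leading byte 0xF0 = 11110000 matches 11110xxx → 4-byte sequence.
Byte 1: 0xF0 = 11110000, payload 000 (3 bits).
Byte 2: 0x90 = 10010000 (10xxxxxx ✓), payload 010000.
Byte 3: 0x81 = 10000001 (10xxxxxx ✓), payload 000001.
Byte 4: 0x89 = 10001001 (10xxxxxx ✓), payload 001001.
Concatenate: 000010000000001001001 = 0x10049 (21 bits → U+10049).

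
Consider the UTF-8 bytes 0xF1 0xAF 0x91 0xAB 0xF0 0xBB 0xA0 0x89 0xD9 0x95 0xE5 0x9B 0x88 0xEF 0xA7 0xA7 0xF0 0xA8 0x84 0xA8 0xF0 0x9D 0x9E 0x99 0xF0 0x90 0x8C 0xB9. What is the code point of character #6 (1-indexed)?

Offset 0: leading byte 0xF1 = 11110001 → 4-byte char #1 = F1 AF 91 AB.
Offset 4: leading byte 0xF0 = 11110000 → 4-byte char #2 = F0 BB A0 89.
Offset 8: leading byte 0xD9 = 11011001 → 2-byte char #3 = D9 95.
Offset 10: leading byte 0xE5 = 11100101 → 3-byte char #4 = E5 9B 88.
Offset 13: leading byte 0xEF = 11101111 → 3-byte char #5 = EF A7 A7.
Offset 16: leading byte 0xF0 = 11110000 → 4-byte char #6 = F0 A8 84 A8.
Leading byte 0xF0 = 11110000 matches 11110xxx → 4-byte sequence.
Byte 1: 0xF0 = 11110000, payload 000 (3 bits).
Byte 2: 0xA8 = 10101000 (10xxxxxx ✓), payload 101000.
Byte 3: 0x84 = 10000100 (10xxxxxx ✓), payload 000100.
Byte 4: 0xA8 = 10101000 (10xxxxxx ✓), payload 101000.
Concatenate: 000101000000100101000 = 0x28128 (21 bits → U+28128).

U+28128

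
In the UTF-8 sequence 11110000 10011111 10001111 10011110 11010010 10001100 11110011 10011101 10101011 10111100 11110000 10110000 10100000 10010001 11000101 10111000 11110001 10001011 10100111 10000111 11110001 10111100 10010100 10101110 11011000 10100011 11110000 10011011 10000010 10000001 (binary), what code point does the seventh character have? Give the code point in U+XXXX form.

U+7C52E

Offset 0: leading byte 0xF0 = 11110000 → 4-byte char #1 = F0 9F 8F 9E.
Offset 4: leading byte 0xD2 = 11010010 → 2-byte char #2 = D2 8C.
Offset 6: leading byte 0xF3 = 11110011 → 4-byte char #3 = F3 9D AB BC.
Offset 10: leading byte 0xF0 = 11110000 → 4-byte char #4 = F0 B0 A0 91.
Offset 14: leading byte 0xC5 = 11000101 → 2-byte char #5 = C5 B8.
Offset 16: leading byte 0xF1 = 11110001 → 4-byte char #6 = F1 8B A7 87.
Offset 20: leading byte 0xF1 = 11110001 → 4-byte char #7 = F1 BC 94 AE.
Leading byte 0xF1 = 11110001 matches 11110xxx → 4-byte sequence.
Byte 1: 0xF1 = 11110001, payload 001 (3 bits).
Byte 2: 0xBC = 10111100 (10xxxxxx ✓), payload 111100.
Byte 3: 0x94 = 10010100 (10xxxxxx ✓), payload 010100.
Byte 4: 0xAE = 10101110 (10xxxxxx ✓), payload 101110.
Concatenate: 001111100010100101110 = 0x7C52E (21 bits → U+7C52E).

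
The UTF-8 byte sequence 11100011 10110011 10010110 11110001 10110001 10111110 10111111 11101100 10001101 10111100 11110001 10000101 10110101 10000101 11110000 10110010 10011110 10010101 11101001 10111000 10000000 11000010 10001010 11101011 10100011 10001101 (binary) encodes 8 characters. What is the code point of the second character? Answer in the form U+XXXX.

U+71FBF

Offset 0: leading byte 0xE3 = 11100011 → 3-byte char #1 = E3 B3 96.
Offset 3: leading byte 0xF1 = 11110001 → 4-byte char #2 = F1 B1 BE BF.
Leading byte 0xF1 = 11110001 matches 11110xxx → 4-byte sequence.
Byte 1: 0xF1 = 11110001, payload 001 (3 bits).
Byte 2: 0xB1 = 10110001 (10xxxxxx ✓), payload 110001.
Byte 3: 0xBE = 10111110 (10xxxxxx ✓), payload 111110.
Byte 4: 0xBF = 10111111 (10xxxxxx ✓), payload 111111.
Concatenate: 001110001111110111111 = 0x71FBF (21 bits → U+71FBF).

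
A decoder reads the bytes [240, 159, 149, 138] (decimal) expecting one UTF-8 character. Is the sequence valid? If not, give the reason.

Leading byte 0xF0 = 11110000 → 4-byte form.
Continuation bytes 0x9F=10011111, 0x95=10010101, 0x8A=10001010 all match 10xxxxxx.
Decoded value 0x1F54A is ≥ 0x10000 (shortest form) and not a surrogate.

valid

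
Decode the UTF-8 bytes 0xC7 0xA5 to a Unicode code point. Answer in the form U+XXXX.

U+01E5

Leading byte 0xC7 = 11000111 matches 110xxxxx → 2-byte sequence.
Byte 1: 0xC7 = 11000111, payload 00111 (5 bits).
Byte 2: 0xA5 = 10100101 (10xxxxxx ✓), payload 100101.
Concatenate: 00111100101 = 0x1E5 (11 bits → U+01E5).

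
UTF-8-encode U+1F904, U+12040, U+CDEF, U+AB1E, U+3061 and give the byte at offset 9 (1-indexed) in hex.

0xEC

1-indexed offset 9 is 0-indexed offset 8.
U+1F904 → 4-byte form F0 9F A4 84 at offsets 0–3.
U+12040 → 4-byte form F0 92 81 80 at offsets 4–7.
U+CDEF → 3-byte form EC B7 AF at offsets 8–10.
Offset 8 falls in char 3's range; it's byte 1 of EC B7 AF = 0xEC.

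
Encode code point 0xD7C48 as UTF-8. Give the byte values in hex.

U+D7C48 = 0xD7C48 = 883784 decimal. In range U+10000–U+10FFFF → 4-byte form: 11110xxx 10xxxxxx 10xxxxxx 10xxxxxx.
Binary (21 bits): 011010111110001001000.
Split 3+6+6+6: 011 | 010111 | 110001 | 001000.
Byte 1: 11110011 = 0xF3.
Byte 2: 10010111 = 0x97.
Byte 3: 10110001 = 0xB1.
Byte 4: 10001000 = 0x88.

F3 97 B1 88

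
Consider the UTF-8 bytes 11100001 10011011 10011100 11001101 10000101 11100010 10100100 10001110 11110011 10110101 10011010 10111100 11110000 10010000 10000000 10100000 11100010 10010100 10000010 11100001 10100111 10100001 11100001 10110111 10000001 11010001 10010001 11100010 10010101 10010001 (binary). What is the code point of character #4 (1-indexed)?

U+F56BC

Offset 0: leading byte 0xE1 = 11100001 → 3-byte char #1 = E1 9B 9C.
Offset 3: leading byte 0xCD = 11001101 → 2-byte char #2 = CD 85.
Offset 5: leading byte 0xE2 = 11100010 → 3-byte char #3 = E2 A4 8E.
Offset 8: leading byte 0xF3 = 11110011 → 4-byte char #4 = F3 B5 9A BC.
Leading byte 0xF3 = 11110011 matches 11110xxx → 4-byte sequence.
Byte 1: 0xF3 = 11110011, payload 011 (3 bits).
Byte 2: 0xB5 = 10110101 (10xxxxxx ✓), payload 110101.
Byte 3: 0x9A = 10011010 (10xxxxxx ✓), payload 011010.
Byte 4: 0xBC = 10111100 (10xxxxxx ✓), payload 111100.
Concatenate: 011110101011010111100 = 0xF56BC (21 bits → U+F56BC).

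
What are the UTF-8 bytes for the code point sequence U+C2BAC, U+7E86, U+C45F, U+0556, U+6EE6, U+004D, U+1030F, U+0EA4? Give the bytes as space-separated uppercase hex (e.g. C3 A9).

F3 82 AE AC E7 BA 86 EC 91 9F D5 96 E6 BB A6 4D F0 90 8C 8F E0 BA A4

U+C2BAC: 4-byte form → F3 82 AE AC.
U+7E86: 3-byte form → E7 BA 86.
U+C45F: 3-byte form → EC 91 9F.
U+0556: 2-byte form → D5 96.
U+6EE6: 3-byte form → E6 BB A6.
U+004D: 1-byte form → 4D.
U+1030F: 4-byte form → F0 90 8C 8F.
U+0EA4: 3-byte form → E0 BA A4.
Concatenated (23 bytes): F3 82 AE AC E7 BA 86 EC 91 9F D5 96 E6 BB A6 4D F0 90 8C 8F E0 BA A4.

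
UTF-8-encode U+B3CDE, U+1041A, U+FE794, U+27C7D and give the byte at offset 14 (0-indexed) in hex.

0xB1

U+B3CDE → 4-byte form F2 B3 B3 9E at offsets 0–3.
U+1041A → 4-byte form F0 90 90 9A at offsets 4–7.
U+FE794 → 4-byte form F3 BE 9E 94 at offsets 8–11.
U+27C7D → 4-byte form F0 A7 B1 BD at offsets 12–15.
Offset 14 falls in char 4's range; it's byte 3 of F0 A7 B1 BD = 0xB1.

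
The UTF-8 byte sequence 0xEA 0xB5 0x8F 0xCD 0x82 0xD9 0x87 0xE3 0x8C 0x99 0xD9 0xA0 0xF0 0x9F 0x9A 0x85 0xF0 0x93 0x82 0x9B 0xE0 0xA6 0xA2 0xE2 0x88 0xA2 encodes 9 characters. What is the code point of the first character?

Offset 0: leading byte 0xEA = 11101010 → 3-byte char #1 = EA B5 8F.
Leading byte 0xEA = 11101010 matches 1110xxxx → 3-byte sequence.
Byte 1: 0xEA = 11101010, payload 1010 (4 bits).
Byte 2: 0xB5 = 10110101 (10xxxxxx ✓), payload 110101.
Byte 3: 0x8F = 10001111 (10xxxxxx ✓), payload 001111.
Concatenate: 1010110101001111 = 0xAD4F (16 bits → U+AD4F).

U+AD4F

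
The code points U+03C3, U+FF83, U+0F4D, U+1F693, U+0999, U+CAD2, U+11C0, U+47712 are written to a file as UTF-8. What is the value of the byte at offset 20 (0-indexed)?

0x80

U+03C3 → 2-byte form CF 83 at offsets 0–1.
U+FF83 → 3-byte form EF BE 83 at offsets 2–4.
U+0F4D → 3-byte form E0 BD 8D at offsets 5–7.
U+1F693 → 4-byte form F0 9F 9A 93 at offsets 8–11.
U+0999 → 3-byte form E0 A6 99 at offsets 12–14.
U+CAD2 → 3-byte form EC AB 92 at offsets 15–17.
U+11C0 → 3-byte form E1 87 80 at offsets 18–20.
Offset 20 falls in char 7's range; it's byte 3 of E1 87 80 = 0x80.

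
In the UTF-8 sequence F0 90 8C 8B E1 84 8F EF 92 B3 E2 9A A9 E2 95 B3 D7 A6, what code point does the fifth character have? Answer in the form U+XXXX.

Offset 0: leading byte 0xF0 = 11110000 → 4-byte char #1 = F0 90 8C 8B.
Offset 4: leading byte 0xE1 = 11100001 → 3-byte char #2 = E1 84 8F.
Offset 7: leading byte 0xEF = 11101111 → 3-byte char #3 = EF 92 B3.
Offset 10: leading byte 0xE2 = 11100010 → 3-byte char #4 = E2 9A A9.
Offset 13: leading byte 0xE2 = 11100010 → 3-byte char #5 = E2 95 B3.
Leading byte 0xE2 = 11100010 matches 1110xxxx → 3-byte sequence.
Byte 1: 0xE2 = 11100010, payload 0010 (4 bits).
Byte 2: 0x95 = 10010101 (10xxxxxx ✓), payload 010101.
Byte 3: 0xB3 = 10110011 (10xxxxxx ✓), payload 110011.
Concatenate: 0010010101110011 = 0x2573 (16 bits → U+2573).

U+2573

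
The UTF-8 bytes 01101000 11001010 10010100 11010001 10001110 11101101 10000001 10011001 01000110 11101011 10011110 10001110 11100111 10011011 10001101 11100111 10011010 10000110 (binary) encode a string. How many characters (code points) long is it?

Byte at offset 0: 0x68 = 01101000 → 1-byte char (#1). Advance 1.
Byte at offset 1: 0xCA = 11001010 → 2-byte char (#2). Advance 2.
Byte at offset 3: 0xD1 = 11010001 → 2-byte char (#3). Advance 2.
Byte at offset 5: 0xED = 11101101 → 3-byte char (#4). Advance 3.
Byte at offset 8: 0x46 = 01000110 → 1-byte char (#5). Advance 1.
Byte at offset 9: 0xEB = 11101011 → 3-byte char (#6). Advance 3.
Byte at offset 12: 0xE7 = 11100111 → 3-byte char (#7). Advance 3.
Byte at offset 15: 0xE7 = 11100111 → 3-byte char (#8). Advance 3.
Reached end at offset 18 after 8 code points.

8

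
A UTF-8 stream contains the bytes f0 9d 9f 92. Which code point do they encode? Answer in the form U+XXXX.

U+1D7D2

Leading byte 0xF0 = 11110000 matches 11110xxx → 4-byte sequence.
Byte 1: 0xF0 = 11110000, payload 000 (3 bits).
Byte 2: 0x9D = 10011101 (10xxxxxx ✓), payload 011101.
Byte 3: 0x9F = 10011111 (10xxxxxx ✓), payload 011111.
Byte 4: 0x92 = 10010010 (10xxxxxx ✓), payload 010010.
Concatenate: 000011101011111010010 = 0x1D7D2 (21 bits → U+1D7D2).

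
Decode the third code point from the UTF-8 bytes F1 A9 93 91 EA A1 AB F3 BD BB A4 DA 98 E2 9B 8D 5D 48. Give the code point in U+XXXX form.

U+FDEE4

Offset 0: leading byte 0xF1 = 11110001 → 4-byte char #1 = F1 A9 93 91.
Offset 4: leading byte 0xEA = 11101010 → 3-byte char #2 = EA A1 AB.
Offset 7: leading byte 0xF3 = 11110011 → 4-byte char #3 = F3 BD BB A4.
Leading byte 0xF3 = 11110011 matches 11110xxx → 4-byte sequence.
Byte 1: 0xF3 = 11110011, payload 011 (3 bits).
Byte 2: 0xBD = 10111101 (10xxxxxx ✓), payload 111101.
Byte 3: 0xBB = 10111011 (10xxxxxx ✓), payload 111011.
Byte 4: 0xA4 = 10100100 (10xxxxxx ✓), payload 100100.
Concatenate: 011111101111011100100 = 0xFDEE4 (21 bits → U+FDEE4).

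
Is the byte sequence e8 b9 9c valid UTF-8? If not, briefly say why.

valid

Leading byte 0xE8 = 11101000 → 3-byte form.
Continuation bytes 0xB9=10111001, 0x9C=10011100 all match 10xxxxxx.
Decoded value 0x8E5C is ≥ 0x800 (shortest form) and not a surrogate.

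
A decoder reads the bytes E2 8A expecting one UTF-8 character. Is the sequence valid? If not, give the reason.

invalid (sequence truncated)

Leading byte 0xE2 = 11100010 → 3-byte form, but only 2 bytes are present.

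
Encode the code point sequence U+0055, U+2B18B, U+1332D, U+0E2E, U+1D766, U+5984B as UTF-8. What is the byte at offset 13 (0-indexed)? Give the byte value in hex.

0x9D

U+0055 → 1-byte form 55 at offsets 0–0.
U+2B18B → 4-byte form F0 AB 86 8B at offsets 1–4.
U+1332D → 4-byte form F0 93 8C AD at offsets 5–8.
U+0E2E → 3-byte form E0 B8 AE at offsets 9–11.
U+1D766 → 4-byte form F0 9D 9D A6 at offsets 12–15.
Offset 13 falls in char 5's range; it's byte 2 of F0 9D 9D A6 = 0x9D.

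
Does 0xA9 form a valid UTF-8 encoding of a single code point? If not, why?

invalid (continuation byte with no leading byte)

Byte 0xA9 = 10101001 has the form 10xxxxxx — a continuation byte — but there is no preceding leading byte.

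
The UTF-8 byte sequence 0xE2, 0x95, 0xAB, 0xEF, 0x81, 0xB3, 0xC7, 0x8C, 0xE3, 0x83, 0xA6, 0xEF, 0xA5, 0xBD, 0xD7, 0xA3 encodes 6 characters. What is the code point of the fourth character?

Offset 0: leading byte 0xE2 = 11100010 → 3-byte char #1 = E2 95 AB.
Offset 3: leading byte 0xEF = 11101111 → 3-byte char #2 = EF 81 B3.
Offset 6: leading byte 0xC7 = 11000111 → 2-byte char #3 = C7 8C.
Offset 8: leading byte 0xE3 = 11100011 → 3-byte char #4 = E3 83 A6.
Leading byte 0xE3 = 11100011 matches 1110xxxx → 3-byte sequence.
Byte 1: 0xE3 = 11100011, payload 0011 (4 bits).
Byte 2: 0x83 = 10000011 (10xxxxxx ✓), payload 000011.
Byte 3: 0xA6 = 10100110 (10xxxxxx ✓), payload 100110.
Concatenate: 0011000011100110 = 0x30E6 (16 bits → U+30E6).

U+30E6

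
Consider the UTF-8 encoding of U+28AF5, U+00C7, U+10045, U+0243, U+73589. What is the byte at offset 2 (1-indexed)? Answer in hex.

0xA8

1-indexed offset 2 is 0-indexed offset 1.
U+28AF5 → 4-byte form F0 A8 AB B5 at offsets 0–3.
Offset 1 falls in char 1's range; it's byte 2 of F0 A8 AB B5 = 0xA8.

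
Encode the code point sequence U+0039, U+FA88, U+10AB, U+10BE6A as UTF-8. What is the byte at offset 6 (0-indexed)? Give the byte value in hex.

0xAB

U+0039 → 1-byte form 39 at offsets 0–0.
U+FA88 → 3-byte form EF AA 88 at offsets 1–3.
U+10AB → 3-byte form E1 82 AB at offsets 4–6.
Offset 6 falls in char 3's range; it's byte 3 of E1 82 AB = 0xAB.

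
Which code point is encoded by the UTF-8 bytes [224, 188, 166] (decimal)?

Leading byte 0xE0 = 11100000 matches 1110xxxx → 3-byte sequence.
Byte 1: 0xE0 = 11100000, payload 0000 (4 bits).
Byte 2: 0xBC = 10111100 (10xxxxxx ✓), payload 111100.
Byte 3: 0xA6 = 10100110 (10xxxxxx ✓), payload 100110.
Concatenate: 0000111100100110 = 0xF26 (16 bits → U+0F26).

U+0F26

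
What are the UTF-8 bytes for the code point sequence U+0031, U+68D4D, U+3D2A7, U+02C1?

31 F1 A8 B5 8D F0 BD 8A A7 CB 81

U+0031: 1-byte form → 31.
U+68D4D: 4-byte form → F1 A8 B5 8D.
U+3D2A7: 4-byte form → F0 BD 8A A7.
U+02C1: 2-byte form → CB 81.
Concatenated (11 bytes): 31 F1 A8 B5 8D F0 BD 8A A7 CB 81.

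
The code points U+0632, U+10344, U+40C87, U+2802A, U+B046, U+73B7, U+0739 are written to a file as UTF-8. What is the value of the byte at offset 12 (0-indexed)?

0x80

U+0632 → 2-byte form D8 B2 at offsets 0–1.
U+10344 → 4-byte form F0 90 8D 84 at offsets 2–5.
U+40C87 → 4-byte form F1 80 B2 87 at offsets 6–9.
U+2802A → 4-byte form F0 A8 80 AA at offsets 10–13.
Offset 12 falls in char 4's range; it's byte 3 of F0 A8 80 AA = 0x80.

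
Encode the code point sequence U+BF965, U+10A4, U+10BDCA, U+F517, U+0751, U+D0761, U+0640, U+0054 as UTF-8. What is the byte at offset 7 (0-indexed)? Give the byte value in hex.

0xF4

U+BF965 → 4-byte form F2 BF A5 A5 at offsets 0–3.
U+10A4 → 3-byte form E1 82 A4 at offsets 4–6.
U+10BDCA → 4-byte form F4 8B B7 8A at offsets 7–10.
Offset 7 falls in char 3's range; it's byte 1 of F4 8B B7 8A = 0xF4.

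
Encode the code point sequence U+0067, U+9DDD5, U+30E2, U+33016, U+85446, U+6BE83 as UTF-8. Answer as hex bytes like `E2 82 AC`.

67 F2 9D B7 95 E3 83 A2 F0 B3 80 96 F2 85 91 86 F1 AB BA 83

U+0067: 1-byte form → 67.
U+9DDD5: 4-byte form → F2 9D B7 95.
U+30E2: 3-byte form → E3 83 A2.
U+33016: 4-byte form → F0 B3 80 96.
U+85446: 4-byte form → F2 85 91 86.
U+6BE83: 4-byte form → F1 AB BA 83.
Concatenated (20 bytes): 67 F2 9D B7 95 E3 83 A2 F0 B3 80 96 F2 85 91 86 F1 AB BA 83.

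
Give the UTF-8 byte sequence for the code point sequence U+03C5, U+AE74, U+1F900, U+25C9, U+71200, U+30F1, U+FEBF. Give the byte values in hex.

U+03C5: 2-byte form → CF 85.
U+AE74: 3-byte form → EA B9 B4.
U+1F900: 4-byte form → F0 9F A4 80.
U+25C9: 3-byte form → E2 97 89.
U+71200: 4-byte form → F1 B1 88 80.
U+30F1: 3-byte form → E3 83 B1.
U+FEBF: 3-byte form → EF BA BF.
Concatenated (22 bytes): CF 85 EA B9 B4 F0 9F A4 80 E2 97 89 F1 B1 88 80 E3 83 B1 EF BA BF.

CF 85 EA B9 B4 F0 9F A4 80 E2 97 89 F1 B1 88 80 E3 83 B1 EF BA BF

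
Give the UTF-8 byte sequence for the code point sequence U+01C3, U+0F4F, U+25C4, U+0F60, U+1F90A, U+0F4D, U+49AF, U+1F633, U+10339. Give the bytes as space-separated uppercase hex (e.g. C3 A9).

C7 83 E0 BD 8F E2 97 84 E0 BD A0 F0 9F A4 8A E0 BD 8D E4 A6 AF F0 9F 98 B3 F0 90 8C B9

U+01C3: 2-byte form → C7 83.
U+0F4F: 3-byte form → E0 BD 8F.
U+25C4: 3-byte form → E2 97 84.
U+0F60: 3-byte form → E0 BD A0.
U+1F90A: 4-byte form → F0 9F A4 8A.
U+0F4D: 3-byte form → E0 BD 8D.
U+49AF: 3-byte form → E4 A6 AF.
U+1F633: 4-byte form → F0 9F 98 B3.
U+10339: 4-byte form → F0 90 8C B9.
Concatenated (29 bytes): C7 83 E0 BD 8F E2 97 84 E0 BD A0 F0 9F A4 8A E0 BD 8D E4 A6 AF F0 9F 98 B3 F0 90 8C B9.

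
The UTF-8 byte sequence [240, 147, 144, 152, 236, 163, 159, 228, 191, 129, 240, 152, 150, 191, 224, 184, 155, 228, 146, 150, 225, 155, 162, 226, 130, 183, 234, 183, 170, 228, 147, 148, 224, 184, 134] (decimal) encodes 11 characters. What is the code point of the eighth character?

Offset 0: leading byte 0xF0 = 11110000 → 4-byte char #1 = F0 93 90 98.
Offset 4: leading byte 0xEC = 11101100 → 3-byte char #2 = EC A3 9F.
Offset 7: leading byte 0xE4 = 11100100 → 3-byte char #3 = E4 BF 81.
Offset 10: leading byte 0xF0 = 11110000 → 4-byte char #4 = F0 98 96 BF.
Offset 14: leading byte 0xE0 = 11100000 → 3-byte char #5 = E0 B8 9B.
Offset 17: leading byte 0xE4 = 11100100 → 3-byte char #6 = E4 92 96.
Offset 20: leading byte 0xE1 = 11100001 → 3-byte char #7 = E1 9B A2.
Offset 23: leading byte 0xE2 = 11100010 → 3-byte char #8 = E2 82 B7.
Leading byte 0xE2 = 11100010 matches 1110xxxx → 3-byte sequence.
Byte 1: 0xE2 = 11100010, payload 0010 (4 bits).
Byte 2: 0x82 = 10000010 (10xxxxxx ✓), payload 000010.
Byte 3: 0xB7 = 10110111 (10xxxxxx ✓), payload 110111.
Concatenate: 0010000010110111 = 0x20B7 (16 bits → U+20B7).

U+20B7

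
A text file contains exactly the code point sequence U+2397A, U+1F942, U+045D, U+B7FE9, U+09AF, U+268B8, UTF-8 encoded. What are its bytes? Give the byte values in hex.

U+2397A: 4-byte form → F0 A3 A5 BA.
U+1F942: 4-byte form → F0 9F A5 82.
U+045D: 2-byte form → D1 9D.
U+B7FE9: 4-byte form → F2 B7 BF A9.
U+09AF: 3-byte form → E0 A6 AF.
U+268B8: 4-byte form → F0 A6 A2 B8.
Concatenated (21 bytes): F0 A3 A5 BA F0 9F A5 82 D1 9D F2 B7 BF A9 E0 A6 AF F0 A6 A2 B8.

F0 A3 A5 BA F0 9F A5 82 D1 9D F2 B7 BF A9 E0 A6 AF F0 A6 A2 B8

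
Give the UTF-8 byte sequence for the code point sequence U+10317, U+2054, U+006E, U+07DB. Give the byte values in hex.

F0 90 8C 97 E2 81 94 6E DF 9B

U+10317: 4-byte form → F0 90 8C 97.
U+2054: 3-byte form → E2 81 94.
U+006E: 1-byte form → 6E.
U+07DB: 2-byte form → DF 9B.
Concatenated (10 bytes): F0 90 8C 97 E2 81 94 6E DF 9B.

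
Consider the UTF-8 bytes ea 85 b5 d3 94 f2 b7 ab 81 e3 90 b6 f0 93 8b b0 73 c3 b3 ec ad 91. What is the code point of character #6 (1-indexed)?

U+0073

Offset 0: leading byte 0xEA = 11101010 → 3-byte char #1 = EA 85 B5.
Offset 3: leading byte 0xD3 = 11010011 → 2-byte char #2 = D3 94.
Offset 5: leading byte 0xF2 = 11110010 → 4-byte char #3 = F2 B7 AB 81.
Offset 9: leading byte 0xE3 = 11100011 → 3-byte char #4 = E3 90 B6.
Offset 12: leading byte 0xF0 = 11110000 → 4-byte char #5 = F0 93 8B B0.
Offset 16: leading byte 0x73 = 01110011 → 1-byte char #6 = 73.
Leading byte 0x73 = 01110011 matches 0xxxxxxx → 1-byte sequence.
Byte 1: 0x73 = 01110011, payload 1110011 (7 bits).
Concatenate: 1110011 = 0x73 (7 bits → U+0073).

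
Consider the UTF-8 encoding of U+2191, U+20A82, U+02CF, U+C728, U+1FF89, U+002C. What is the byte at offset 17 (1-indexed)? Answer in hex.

0x2C

1-indexed offset 17 is 0-indexed offset 16.
U+2191 → 3-byte form E2 86 91 at offsets 0–2.
U+20A82 → 4-byte form F0 A0 AA 82 at offsets 3–6.
U+02CF → 2-byte form CB 8F at offsets 7–8.
U+C728 → 3-byte form EC 9C A8 at offsets 9–11.
U+1FF89 → 4-byte form F0 9F BE 89 at offsets 12–15.
U+002C → 1-byte form 2C at offsets 16–16.
Offset 16 falls in char 6's range; it's byte 1 of 2C = 0x2C.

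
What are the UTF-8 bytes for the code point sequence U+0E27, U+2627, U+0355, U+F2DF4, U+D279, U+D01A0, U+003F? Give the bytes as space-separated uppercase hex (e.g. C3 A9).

E0 B8 A7 E2 98 A7 CD 95 F3 B2 B7 B4 ED 89 B9 F3 90 86 A0 3F

U+0E27: 3-byte form → E0 B8 A7.
U+2627: 3-byte form → E2 98 A7.
U+0355: 2-byte form → CD 95.
U+F2DF4: 4-byte form → F3 B2 B7 B4.
U+D279: 3-byte form → ED 89 B9.
U+D01A0: 4-byte form → F3 90 86 A0.
U+003F: 1-byte form → 3F.
Concatenated (20 bytes): E0 B8 A7 E2 98 A7 CD 95 F3 B2 B7 B4 ED 89 B9 F3 90 86 A0 3F.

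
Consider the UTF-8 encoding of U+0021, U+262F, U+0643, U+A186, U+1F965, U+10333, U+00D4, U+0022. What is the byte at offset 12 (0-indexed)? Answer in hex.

0xA5

U+0021 → 1-byte form 21 at offsets 0–0.
U+262F → 3-byte form E2 98 AF at offsets 1–3.
U+0643 → 2-byte form D9 83 at offsets 4–5.
U+A186 → 3-byte form EA 86 86 at offsets 6–8.
U+1F965 → 4-byte form F0 9F A5 A5 at offsets 9–12.
Offset 12 falls in char 5's range; it's byte 4 of F0 9F A5 A5 = 0xA5.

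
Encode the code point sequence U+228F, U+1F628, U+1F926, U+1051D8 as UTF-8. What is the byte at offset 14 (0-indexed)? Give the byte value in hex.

0x98

U+228F → 3-byte form E2 8A 8F at offsets 0–2.
U+1F628 → 4-byte form F0 9F 98 A8 at offsets 3–6.
U+1F926 → 4-byte form F0 9F A4 A6 at offsets 7–10.
U+1051D8 → 4-byte form F4 85 87 98 at offsets 11–14.
Offset 14 falls in char 4's range; it's byte 4 of F4 85 87 98 = 0x98.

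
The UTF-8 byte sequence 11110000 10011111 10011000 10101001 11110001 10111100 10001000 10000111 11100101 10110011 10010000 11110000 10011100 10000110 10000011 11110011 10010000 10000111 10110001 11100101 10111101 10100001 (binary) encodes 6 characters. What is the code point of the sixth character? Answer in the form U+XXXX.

Offset 0: leading byte 0xF0 = 11110000 → 4-byte char #1 = F0 9F 98 A9.
Offset 4: leading byte 0xF1 = 11110001 → 4-byte char #2 = F1 BC 88 87.
Offset 8: leading byte 0xE5 = 11100101 → 3-byte char #3 = E5 B3 90.
Offset 11: leading byte 0xF0 = 11110000 → 4-byte char #4 = F0 9C 86 83.
Offset 15: leading byte 0xF3 = 11110011 → 4-byte char #5 = F3 90 87 B1.
Offset 19: leading byte 0xE5 = 11100101 → 3-byte char #6 = E5 BD A1.
Leading byte 0xE5 = 11100101 matches 1110xxxx → 3-byte sequence.
Byte 1: 0xE5 = 11100101, payload 0101 (4 bits).
Byte 2: 0xBD = 10111101 (10xxxxxx ✓), payload 111101.
Byte 3: 0xA1 = 10100001 (10xxxxxx ✓), payload 100001.
Concatenate: 0101111101100001 = 0x5F61 (16 bits → U+5F61).

U+5F61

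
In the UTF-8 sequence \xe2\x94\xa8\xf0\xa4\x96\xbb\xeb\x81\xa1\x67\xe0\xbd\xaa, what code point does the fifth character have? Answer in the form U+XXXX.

U+0F6A

Offset 0: leading byte 0xE2 = 11100010 → 3-byte char #1 = E2 94 A8.
Offset 3: leading byte 0xF0 = 11110000 → 4-byte char #2 = F0 A4 96 BB.
Offset 7: leading byte 0xEB = 11101011 → 3-byte char #3 = EB 81 A1.
Offset 10: leading byte 0x67 = 01100111 → 1-byte char #4 = 67.
Offset 11: leading byte 0xE0 = 11100000 → 3-byte char #5 = E0 BD AA.
Leading byte 0xE0 = 11100000 matches 1110xxxx → 3-byte sequence.
Byte 1: 0xE0 = 11100000, payload 0000 (4 bits).
Byte 2: 0xBD = 10111101 (10xxxxxx ✓), payload 111101.
Byte 3: 0xAA = 10101010 (10xxxxxx ✓), payload 101010.
Concatenate: 0000111101101010 = 0xF6A (16 bits → U+0F6A).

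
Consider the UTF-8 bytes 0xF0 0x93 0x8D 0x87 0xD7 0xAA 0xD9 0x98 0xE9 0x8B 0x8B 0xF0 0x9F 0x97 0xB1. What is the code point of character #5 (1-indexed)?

U+1F5F1

Offset 0: leading byte 0xF0 = 11110000 → 4-byte char #1 = F0 93 8D 87.
Offset 4: leading byte 0xD7 = 11010111 → 2-byte char #2 = D7 AA.
Offset 6: leading byte 0xD9 = 11011001 → 2-byte char #3 = D9 98.
Offset 8: leading byte 0xE9 = 11101001 → 3-byte char #4 = E9 8B 8B.
Offset 11: leading byte 0xF0 = 11110000 → 4-byte char #5 = F0 9F 97 B1.
Leading byte 0xF0 = 11110000 matches 11110xxx → 4-byte sequence.
Byte 1: 0xF0 = 11110000, payload 000 (3 bits).
Byte 2: 0x9F = 10011111 (10xxxxxx ✓), payload 011111.
Byte 3: 0x97 = 10010111 (10xxxxxx ✓), payload 010111.
Byte 4: 0xB1 = 10110001 (10xxxxxx ✓), payload 110001.
Concatenate: 000011111010111110001 = 0x1F5F1 (21 bits → U+1F5F1).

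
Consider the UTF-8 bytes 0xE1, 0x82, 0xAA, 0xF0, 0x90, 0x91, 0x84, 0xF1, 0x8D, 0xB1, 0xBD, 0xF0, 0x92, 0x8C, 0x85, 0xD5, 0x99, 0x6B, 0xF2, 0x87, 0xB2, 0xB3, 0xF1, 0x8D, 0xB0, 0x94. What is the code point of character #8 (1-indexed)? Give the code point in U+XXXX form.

U+4DC14

Offset 0: leading byte 0xE1 = 11100001 → 3-byte char #1 = E1 82 AA.
Offset 3: leading byte 0xF0 = 11110000 → 4-byte char #2 = F0 90 91 84.
Offset 7: leading byte 0xF1 = 11110001 → 4-byte char #3 = F1 8D B1 BD.
Offset 11: leading byte 0xF0 = 11110000 → 4-byte char #4 = F0 92 8C 85.
Offset 15: leading byte 0xD5 = 11010101 → 2-byte char #5 = D5 99.
Offset 17: leading byte 0x6B = 01101011 → 1-byte char #6 = 6B.
Offset 18: leading byte 0xF2 = 11110010 → 4-byte char #7 = F2 87 B2 B3.
Offset 22: leading byte 0xF1 = 11110001 → 4-byte char #8 = F1 8D B0 94.
Leading byte 0xF1 = 11110001 matches 11110xxx → 4-byte sequence.
Byte 1: 0xF1 = 11110001, payload 001 (3 bits).
Byte 2: 0x8D = 10001101 (10xxxxxx ✓), payload 001101.
Byte 3: 0xB0 = 10110000 (10xxxxxx ✓), payload 110000.
Byte 4: 0x94 = 10010100 (10xxxxxx ✓), payload 010100.
Concatenate: 001001101110000010100 = 0x4DC14 (21 bits → U+4DC14).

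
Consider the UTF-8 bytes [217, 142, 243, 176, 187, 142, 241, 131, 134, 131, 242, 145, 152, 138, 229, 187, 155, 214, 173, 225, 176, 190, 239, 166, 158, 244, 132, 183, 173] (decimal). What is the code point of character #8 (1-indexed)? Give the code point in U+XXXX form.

U+F99E

Offset 0: leading byte 0xD9 = 11011001 → 2-byte char #1 = D9 8E.
Offset 2: leading byte 0xF3 = 11110011 → 4-byte char #2 = F3 B0 BB 8E.
Offset 6: leading byte 0xF1 = 11110001 → 4-byte char #3 = F1 83 86 83.
Offset 10: leading byte 0xF2 = 11110010 → 4-byte char #4 = F2 91 98 8A.
Offset 14: leading byte 0xE5 = 11100101 → 3-byte char #5 = E5 BB 9B.
Offset 17: leading byte 0xD6 = 11010110 → 2-byte char #6 = D6 AD.
Offset 19: leading byte 0xE1 = 11100001 → 3-byte char #7 = E1 B0 BE.
Offset 22: leading byte 0xEF = 11101111 → 3-byte char #8 = EF A6 9E.
Leading byte 0xEF = 11101111 matches 1110xxxx → 3-byte sequence.
Byte 1: 0xEF = 11101111, payload 1111 (4 bits).
Byte 2: 0xA6 = 10100110 (10xxxxxx ✓), payload 100110.
Byte 3: 0x9E = 10011110 (10xxxxxx ✓), payload 011110.
Concatenate: 1111100110011110 = 0xF99E (16 bits → U+F99E).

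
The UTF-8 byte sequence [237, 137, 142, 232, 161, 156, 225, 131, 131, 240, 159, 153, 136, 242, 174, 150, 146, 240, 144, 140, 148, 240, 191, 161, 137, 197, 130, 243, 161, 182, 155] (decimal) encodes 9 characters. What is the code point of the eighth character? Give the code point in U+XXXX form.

U+0142

Offset 0: leading byte 0xED = 11101101 → 3-byte char #1 = ED 89 8E.
Offset 3: leading byte 0xE8 = 11101000 → 3-byte char #2 = E8 A1 9C.
Offset 6: leading byte 0xE1 = 11100001 → 3-byte char #3 = E1 83 83.
Offset 9: leading byte 0xF0 = 11110000 → 4-byte char #4 = F0 9F 99 88.
Offset 13: leading byte 0xF2 = 11110010 → 4-byte char #5 = F2 AE 96 92.
Offset 17: leading byte 0xF0 = 11110000 → 4-byte char #6 = F0 90 8C 94.
Offset 21: leading byte 0xF0 = 11110000 → 4-byte char #7 = F0 BF A1 89.
Offset 25: leading byte 0xC5 = 11000101 → 2-byte char #8 = C5 82.
Leading byte 0xC5 = 11000101 matches 110xxxxx → 2-byte sequence.
Byte 1: 0xC5 = 11000101, payload 00101 (5 bits).
Byte 2: 0x82 = 10000010 (10xxxxxx ✓), payload 000010.
Concatenate: 00101000010 = 0x142 (11 bits → U+0142).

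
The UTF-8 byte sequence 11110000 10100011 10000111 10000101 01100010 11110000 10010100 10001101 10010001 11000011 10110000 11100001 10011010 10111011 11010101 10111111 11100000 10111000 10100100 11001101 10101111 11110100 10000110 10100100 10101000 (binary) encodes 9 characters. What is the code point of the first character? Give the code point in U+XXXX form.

Offset 0: leading byte 0xF0 = 11110000 → 4-byte char #1 = F0 A3 87 85.
Leading byte 0xF0 = 11110000 matches 11110xxx → 4-byte sequence.
Byte 1: 0xF0 = 11110000, payload 000 (3 bits).
Byte 2: 0xA3 = 10100011 (10xxxxxx ✓), payload 100011.
Byte 3: 0x87 = 10000111 (10xxxxxx ✓), payload 000111.
Byte 4: 0x85 = 10000101 (10xxxxxx ✓), payload 000101.
Concatenate: 000100011000111000101 = 0x231C5 (21 bits → U+231C5).

U+231C5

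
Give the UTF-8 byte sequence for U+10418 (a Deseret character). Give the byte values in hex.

U+10418 = 0x10418 = 66584 decimal. In range U+10000–U+10FFFF → 4-byte form: 11110xxx 10xxxxxx 10xxxxxx 10xxxxxx.
Binary (21 bits): 000010000010000011000.
Split 3+6+6+6: 000 | 010000 | 010000 | 011000.
Byte 1: 11110000 = 0xF0.
Byte 2: 10010000 = 0x90.
Byte 3: 10010000 = 0x90.
Byte 4: 10011000 = 0x98.

F0 90 90 98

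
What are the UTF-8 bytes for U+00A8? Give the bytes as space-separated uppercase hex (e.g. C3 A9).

U+00A8 = 0xA8 = 168 decimal. In range U+0080–U+07FF → 2-byte form: 110xxxxx 10xxxxxx.
Binary (11 bits): 00010101000.
Split 5+6: 00010 | 101000.
Byte 1: 11000010 = 0xC2.
Byte 2: 10101000 = 0xA8.

C2 A8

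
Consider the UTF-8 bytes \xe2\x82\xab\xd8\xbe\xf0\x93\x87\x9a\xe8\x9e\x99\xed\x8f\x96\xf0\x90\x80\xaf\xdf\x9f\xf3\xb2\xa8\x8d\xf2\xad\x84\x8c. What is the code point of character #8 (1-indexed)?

Offset 0: leading byte 0xE2 = 11100010 → 3-byte char #1 = E2 82 AB.
Offset 3: leading byte 0xD8 = 11011000 → 2-byte char #2 = D8 BE.
Offset 5: leading byte 0xF0 = 11110000 → 4-byte char #3 = F0 93 87 9A.
Offset 9: leading byte 0xE8 = 11101000 → 3-byte char #4 = E8 9E 99.
Offset 12: leading byte 0xED = 11101101 → 3-byte char #5 = ED 8F 96.
Offset 15: leading byte 0xF0 = 11110000 → 4-byte char #6 = F0 90 80 AF.
Offset 19: leading byte 0xDF = 11011111 → 2-byte char #7 = DF 9F.
Offset 21: leading byte 0xF3 = 11110011 → 4-byte char #8 = F3 B2 A8 8D.
Leading byte 0xF3 = 11110011 matches 11110xxx → 4-byte sequence.
Byte 1: 0xF3 = 11110011, payload 011 (3 bits).
Byte 2: 0xB2 = 10110010 (10xxxxxx ✓), payload 110010.
Byte 3: 0xA8 = 10101000 (10xxxxxx ✓), payload 101000.
Byte 4: 0x8D = 10001101 (10xxxxxx ✓), payload 001101.
Concatenate: 011110010101000001101 = 0xF2A0D (21 bits → U+F2A0D).

U+F2A0D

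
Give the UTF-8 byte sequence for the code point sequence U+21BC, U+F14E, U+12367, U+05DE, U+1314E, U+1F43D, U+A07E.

U+21BC: 3-byte form → E2 86 BC.
U+F14E: 3-byte form → EF 85 8E.
U+12367: 4-byte form → F0 92 8D A7.
U+05DE: 2-byte form → D7 9E.
U+1314E: 4-byte form → F0 93 85 8E.
U+1F43D: 4-byte form → F0 9F 90 BD.
U+A07E: 3-byte form → EA 81 BE.
Concatenated (23 bytes): E2 86 BC EF 85 8E F0 92 8D A7 D7 9E F0 93 85 8E F0 9F 90 BD EA 81 BE.

E2 86 BC EF 85 8E F0 92 8D A7 D7 9E F0 93 85 8E F0 9F 90 BD EA 81 BE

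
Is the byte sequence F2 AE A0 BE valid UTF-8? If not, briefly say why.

Leading byte 0xF2 = 11110010 → 4-byte form.
Continuation bytes 0xAE=10101110, 0xA0=10100000, 0xBE=10111110 all match 10xxxxxx.
Decoded value 0xAE83E is ≥ 0x10000 (shortest form) and not a surrogate.

valid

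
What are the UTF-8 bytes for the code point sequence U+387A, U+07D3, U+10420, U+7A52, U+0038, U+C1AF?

E3 A1 BA DF 93 F0 90 90 A0 E7 A9 92 38 EC 86 AF

U+387A: 3-byte form → E3 A1 BA.
U+07D3: 2-byte form → DF 93.
U+10420: 4-byte form → F0 90 90 A0.
U+7A52: 3-byte form → E7 A9 92.
U+0038: 1-byte form → 38.
U+C1AF: 3-byte form → EC 86 AF.
Concatenated (16 bytes): E3 A1 BA DF 93 F0 90 90 A0 E7 A9 92 38 EC 86 AF.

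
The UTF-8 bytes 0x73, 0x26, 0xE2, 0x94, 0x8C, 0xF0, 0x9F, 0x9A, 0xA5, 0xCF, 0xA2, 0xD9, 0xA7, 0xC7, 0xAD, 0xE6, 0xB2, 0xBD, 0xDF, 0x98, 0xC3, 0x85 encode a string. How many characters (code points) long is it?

Byte at offset 0: 0x73 = 01110011 → 1-byte char (#1). Advance 1.
Byte at offset 1: 0x26 = 00100110 → 1-byte char (#2). Advance 1.
Byte at offset 2: 0xE2 = 11100010 → 3-byte char (#3). Advance 3.
Byte at offset 5: 0xF0 = 11110000 → 4-byte char (#4). Advance 4.
Byte at offset 9: 0xCF = 11001111 → 2-byte char (#5). Advance 2.
Byte at offset 11: 0xD9 = 11011001 → 2-byte char (#6). Advance 2.
Byte at offset 13: 0xC7 = 11000111 → 2-byte char (#7). Advance 2.
Byte at offset 15: 0xE6 = 11100110 → 3-byte char (#8). Advance 3.
Byte at offset 18: 0xDF = 11011111 → 2-byte char (#9). Advance 2.
Byte at offset 20: 0xC3 = 11000011 → 2-byte char (#10). Advance 2.
Reached end at offset 22 after 10 code points.

10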